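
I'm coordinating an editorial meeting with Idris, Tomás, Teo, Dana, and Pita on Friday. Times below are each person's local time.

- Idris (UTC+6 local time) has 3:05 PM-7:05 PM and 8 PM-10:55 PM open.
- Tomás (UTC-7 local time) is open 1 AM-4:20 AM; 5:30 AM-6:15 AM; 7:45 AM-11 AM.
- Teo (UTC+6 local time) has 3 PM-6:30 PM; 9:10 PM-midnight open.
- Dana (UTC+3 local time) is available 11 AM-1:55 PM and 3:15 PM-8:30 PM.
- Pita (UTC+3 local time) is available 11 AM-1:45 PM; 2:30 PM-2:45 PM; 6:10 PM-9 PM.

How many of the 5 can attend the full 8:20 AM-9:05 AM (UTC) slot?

Idris in UTC: 09:05-13:05, 14:00-16:55 (subtract 6h to convert from UTC+6).
Tomás in UTC: 08:00-11:20, 12:30-13:15, 14:45-18:00 (add 7h to convert from UTC-7).
Teo in UTC: 09:00-12:30, 15:10-18:00 (subtract 6h to convert from UTC+6).
Dana in UTC: 08:00-10:55, 12:15-17:30 (subtract 3h to convert from UTC+3).
Pita in UTC: 08:00-10:45, 11:30-11:45, 15:10-18:00 (subtract 3h to convert from UTC+3).
Tomás, Dana, and Pita can make the full 08:20-09:05 slot — that's 3.

3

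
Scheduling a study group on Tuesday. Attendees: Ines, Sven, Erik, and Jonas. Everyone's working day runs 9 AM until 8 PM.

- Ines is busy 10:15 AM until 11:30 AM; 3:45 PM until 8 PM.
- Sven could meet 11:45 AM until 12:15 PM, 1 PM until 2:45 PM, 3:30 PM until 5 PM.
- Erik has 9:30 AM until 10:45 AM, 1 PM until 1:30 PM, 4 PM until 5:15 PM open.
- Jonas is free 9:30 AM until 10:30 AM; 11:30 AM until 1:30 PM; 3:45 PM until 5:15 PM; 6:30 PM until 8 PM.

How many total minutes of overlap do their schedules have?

30

Ines free: 09:00-10:15, 11:30-15:45 (invert busy blocks within the working day).
Sven free: 11:45-12:15, 13:00-14:45, 15:30-17:00.
Erik free: 09:30-10:45, 13:00-13:30, 16:00-17:15.
Jonas free: 09:30-10:30, 11:30-13:30, 15:45-17:15, 18:30-20:00.
Ines ∩ Sven: 11:45-12:15, 13:00-14:45, 15:30-15:45.
Ines ∩ Sven ∩ Erik: 13:00-13:30.
Ines ∩ Sven ∩ Erik ∩ Jonas: 13:00-13:30.
That's a single block of 30 minutes.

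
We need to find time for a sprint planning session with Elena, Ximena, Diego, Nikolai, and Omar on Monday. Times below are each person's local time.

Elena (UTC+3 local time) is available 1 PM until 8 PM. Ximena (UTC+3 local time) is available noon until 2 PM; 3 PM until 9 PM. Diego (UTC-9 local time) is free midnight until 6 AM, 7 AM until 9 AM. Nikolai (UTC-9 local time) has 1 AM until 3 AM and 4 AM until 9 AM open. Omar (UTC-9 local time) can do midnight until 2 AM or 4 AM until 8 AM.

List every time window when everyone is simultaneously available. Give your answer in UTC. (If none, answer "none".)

Elena in UTC: 10:00-17:00 (subtract 3h to convert from UTC+3).
Ximena in UTC: 09:00-11:00, 12:00-18:00 (subtract 3h to convert from UTC+3).
Diego in UTC: 09:00-15:00, 16:00-18:00 (add 9h to convert from UTC-9).
Nikolai in UTC: 10:00-12:00, 13:00-18:00 (add 9h to convert from UTC-9).
Omar in UTC: 09:00-11:00, 13:00-17:00 (add 9h to convert from UTC-9).
Elena ∩ Ximena: 10:00-11:00, 12:00-17:00.
Elena ∩ Ximena ∩ Diego: 10:00-11:00, 12:00-15:00, 16:00-17:00.
Elena ∩ Ximena ∩ Diego ∩ Nikolai: 10:00-11:00, 13:00-15:00, 16:00-17:00.
Elena ∩ Ximena ∩ Diego ∩ Nikolai ∩ Omar: 10:00-11:00, 13:00-15:00, 16:00-17:00.

10:00-11:00, 13:00-15:00, 16:00-17:00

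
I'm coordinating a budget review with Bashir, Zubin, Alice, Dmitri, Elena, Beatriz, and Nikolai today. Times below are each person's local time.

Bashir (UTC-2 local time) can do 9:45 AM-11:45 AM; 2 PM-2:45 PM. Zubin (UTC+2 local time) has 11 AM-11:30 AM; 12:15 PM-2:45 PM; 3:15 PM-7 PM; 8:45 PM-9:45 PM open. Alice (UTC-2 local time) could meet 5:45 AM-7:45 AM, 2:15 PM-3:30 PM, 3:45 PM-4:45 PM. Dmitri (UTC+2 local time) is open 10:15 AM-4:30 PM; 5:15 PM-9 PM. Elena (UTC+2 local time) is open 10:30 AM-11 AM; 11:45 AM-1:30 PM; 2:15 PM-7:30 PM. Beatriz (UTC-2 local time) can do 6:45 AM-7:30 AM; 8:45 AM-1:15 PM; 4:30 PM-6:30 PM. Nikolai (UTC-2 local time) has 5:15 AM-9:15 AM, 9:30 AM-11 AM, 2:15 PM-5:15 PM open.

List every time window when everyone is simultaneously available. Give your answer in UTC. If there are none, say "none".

none

Bashir in UTC: 11:45-13:45, 16:00-16:45 (add 2h to convert from UTC-2).
Zubin in UTC: 09:00-09:30, 10:15-12:45, 13:15-17:00, 18:45-19:45 (subtract 2h to convert from UTC+2).
Alice in UTC: 07:45-09:45, 16:15-17:30, 17:45-18:45 (add 2h to convert from UTC-2).
Dmitri in UTC: 08:15-14:30, 15:15-19:00 (subtract 2h to convert from UTC+2).
Elena in UTC: 08:30-09:00, 09:45-11:30, 12:15-17:30 (subtract 2h to convert from UTC+2).
Beatriz in UTC: 08:45-09:30, 10:45-15:15, 18:30-20:30 (add 2h to convert from UTC-2).
Nikolai in UTC: 07:15-11:15, 11:30-13:00, 16:15-19:15 (add 2h to convert from UTC-2).
Bashir ∩ Zubin: 11:45-12:45, 13:15-13:45, 16:00-16:45.
Bashir ∩ Zubin ∩ Alice: 16:15-16:45.
Bashir ∩ Zubin ∩ Alice ∩ Dmitri: 16:15-16:45.
Bashir ∩ Zubin ∩ Alice ∩ Dmitri ∩ Elena: 16:15-16:45.
Bashir ∩ Zubin ∩ Alice ∩ Dmitri ∩ Elena ∩ Beatriz: ∅.
Bashir ∩ Zubin ∩ Alice ∩ Dmitri ∩ Elena ∩ Beatriz ∩ Nikolai: ∅.
There is no time when everyone is free.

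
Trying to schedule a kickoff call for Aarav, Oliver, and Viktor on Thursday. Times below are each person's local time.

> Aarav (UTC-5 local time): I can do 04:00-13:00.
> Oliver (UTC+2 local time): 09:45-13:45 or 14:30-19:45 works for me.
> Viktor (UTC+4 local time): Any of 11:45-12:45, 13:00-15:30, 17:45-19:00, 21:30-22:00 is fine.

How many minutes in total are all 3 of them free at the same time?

Aarav in UTC: 09:00-18:00 (add 5h to convert from UTC-5).
Oliver in UTC: 07:45-11:45, 12:30-17:45 (subtract 2h to convert from UTC+2).
Viktor in UTC: 07:45-08:45, 09:00-11:30, 13:45-15:00, 17:30-18:00 (subtract 4h to convert from UTC+4).
Aarav ∩ Oliver: 09:00-11:45, 12:30-17:45.
Aarav ∩ Oliver ∩ Viktor: 09:00-11:30, 13:45-15:00, 17:30-17:45.
Those are the intersection windows.
Summing the common windows: 150 + 75 + 15 = 240 minutes.

240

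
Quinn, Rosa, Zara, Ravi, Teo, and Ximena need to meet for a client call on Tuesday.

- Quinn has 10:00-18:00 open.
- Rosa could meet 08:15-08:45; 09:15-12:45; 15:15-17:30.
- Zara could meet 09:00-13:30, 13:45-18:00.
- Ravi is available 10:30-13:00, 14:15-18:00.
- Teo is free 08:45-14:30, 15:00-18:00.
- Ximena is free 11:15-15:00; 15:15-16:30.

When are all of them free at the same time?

Quinn ∩ Rosa: 10:00-12:45, 15:15-17:30.
Quinn ∩ Rosa ∩ Zara: 10:00-12:45, 15:15-17:30.
Quinn ∩ Rosa ∩ Zara ∩ Ravi: 10:30-12:45, 15:15-17:30.
Quinn ∩ Rosa ∩ Zara ∩ Ravi ∩ Teo: 10:30-12:45, 15:15-17:30.
Quinn ∩ Rosa ∩ Zara ∩ Ravi ∩ Teo ∩ Ximena: 11:15-12:45, 15:15-16:30.

11:15-12:45, 15:15-16:30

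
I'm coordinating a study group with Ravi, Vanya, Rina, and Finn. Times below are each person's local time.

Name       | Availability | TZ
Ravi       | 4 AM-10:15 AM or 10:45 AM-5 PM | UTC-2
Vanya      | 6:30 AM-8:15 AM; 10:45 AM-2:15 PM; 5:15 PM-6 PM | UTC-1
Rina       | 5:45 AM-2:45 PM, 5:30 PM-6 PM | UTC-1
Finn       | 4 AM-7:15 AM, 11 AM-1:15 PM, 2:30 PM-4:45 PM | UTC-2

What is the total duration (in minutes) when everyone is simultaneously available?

255

Ravi in UTC: 06:00-12:15, 12:45-19:00 (add 2h to convert from UTC-2).
Vanya in UTC: 07:30-09:15, 11:45-15:15, 18:15-19:00 (add 1h to convert from UTC-1).
Rina in UTC: 06:45-15:45, 18:30-19:00 (add 1h to convert from UTC-1).
Finn in UTC: 06:00-09:15, 13:00-15:15, 16:30-18:45 (add 2h to convert from UTC-2).
Ravi ∩ Vanya: 07:30-09:15, 11:45-12:15, 12:45-15:15, 18:15-19:00.
Ravi ∩ Vanya ∩ Rina: 07:30-09:15, 11:45-12:15, 12:45-15:15, 18:30-19:00.
Ravi ∩ Vanya ∩ Rina ∩ Finn: 07:30-09:15, 13:00-15:15, 18:30-18:45.
Those are the intersection windows.
Summing the common windows: 105 + 135 + 15 = 255 minutes.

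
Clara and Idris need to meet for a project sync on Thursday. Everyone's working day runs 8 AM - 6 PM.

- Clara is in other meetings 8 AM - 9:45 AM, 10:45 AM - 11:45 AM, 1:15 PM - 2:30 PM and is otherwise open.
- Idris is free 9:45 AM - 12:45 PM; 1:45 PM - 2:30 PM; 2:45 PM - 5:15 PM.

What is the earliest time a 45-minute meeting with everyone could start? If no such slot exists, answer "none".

Clara free: 09:45-10:45, 11:45-13:15, 14:30-18:00 (invert busy blocks within the working day).
Idris free: 09:45-12:45, 13:45-14:30, 14:45-17:15.
Clara ∩ Idris: 09:45-10:45, 11:45-12:45, 14:45-17:15.
So the common availability across everyone is 09:45-10:45, 11:45-12:45, 14:45-17:15.
The first common window of at least 45 minutes is 09:45-10:45, so the earliest start is 09:45.

09:45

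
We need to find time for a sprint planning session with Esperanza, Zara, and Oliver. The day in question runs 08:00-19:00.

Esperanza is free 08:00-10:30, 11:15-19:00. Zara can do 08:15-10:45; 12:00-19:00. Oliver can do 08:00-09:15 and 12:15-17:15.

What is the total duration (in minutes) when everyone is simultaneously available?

Esperanza ∩ Zara: 08:15-10:30, 12:00-19:00.
Esperanza ∩ Zara ∩ Oliver: 08:15-09:15, 12:15-17:15.
Summing the common windows: 60 + 300 = 360 minutes.

360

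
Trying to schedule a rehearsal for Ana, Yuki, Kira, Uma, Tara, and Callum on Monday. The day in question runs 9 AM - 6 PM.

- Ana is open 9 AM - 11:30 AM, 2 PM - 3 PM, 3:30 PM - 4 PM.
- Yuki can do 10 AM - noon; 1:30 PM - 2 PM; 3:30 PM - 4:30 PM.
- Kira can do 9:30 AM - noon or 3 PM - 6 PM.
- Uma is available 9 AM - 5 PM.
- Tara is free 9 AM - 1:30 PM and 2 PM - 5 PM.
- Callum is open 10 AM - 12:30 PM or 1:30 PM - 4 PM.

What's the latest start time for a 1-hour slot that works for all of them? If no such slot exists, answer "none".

Ana ∩ Yuki: 10:00-11:30, 15:30-16:00.
Ana ∩ Yuki ∩ Kira: 10:00-11:30, 15:30-16:00.
Ana ∩ Yuki ∩ Kira ∩ Uma: 10:00-11:30, 15:30-16:00.
Ana ∩ Yuki ∩ Kira ∩ Uma ∩ Tara: 10:00-11:30, 15:30-16:00.
Ana ∩ Yuki ∩ Kira ∩ Uma ∩ Tara ∩ Callum: 10:00-11:30, 15:30-16:00.
The last common window of at least 60 minutes is 10:00-11:30; a 60-minute meeting can start as late as 10:30 and still end by 11:30.

10:30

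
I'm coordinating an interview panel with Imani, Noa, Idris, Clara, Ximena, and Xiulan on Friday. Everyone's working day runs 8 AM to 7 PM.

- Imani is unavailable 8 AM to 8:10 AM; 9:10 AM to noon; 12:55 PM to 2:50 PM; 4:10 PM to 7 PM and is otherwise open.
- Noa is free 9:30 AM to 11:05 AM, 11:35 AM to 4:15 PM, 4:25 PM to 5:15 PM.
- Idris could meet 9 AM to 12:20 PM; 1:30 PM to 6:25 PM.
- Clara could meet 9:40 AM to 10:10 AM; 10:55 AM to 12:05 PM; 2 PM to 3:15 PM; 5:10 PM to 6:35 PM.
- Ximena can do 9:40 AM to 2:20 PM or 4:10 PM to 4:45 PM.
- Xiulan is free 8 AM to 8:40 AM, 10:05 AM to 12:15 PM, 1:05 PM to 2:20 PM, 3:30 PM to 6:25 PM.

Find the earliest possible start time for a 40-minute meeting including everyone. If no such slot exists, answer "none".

Imani free: 08:10-09:10, 12:00-12:55, 14:50-16:10 (invert busy blocks within the working day).
Noa free: 09:30-11:05, 11:35-16:15, 16:25-17:15.
Idris free: 09:00-12:20, 13:30-18:25.
Clara free: 09:40-10:10, 10:55-12:05, 14:00-15:15, 17:10-18:35.
Ximena free: 09:40-14:20, 16:10-16:45.
Xiulan free: 08:00-08:40, 10:05-12:15, 13:05-14:20, 15:30-18:25.
Imani ∩ Noa: 12:00-12:55, 14:50-16:10.
Imani ∩ Noa ∩ Idris: 12:00-12:20, 14:50-16:10.
Imani ∩ Noa ∩ Idris ∩ Clara: 12:00-12:05, 14:50-15:15.
Imani ∩ Noa ∩ Idris ∩ Clara ∩ Ximena: 12:00-12:05.
Imani ∩ Noa ∩ Idris ∩ Clara ∩ Ximena ∩ Xiulan: 12:00-12:05.
No common window is at least 40 minutes long.

none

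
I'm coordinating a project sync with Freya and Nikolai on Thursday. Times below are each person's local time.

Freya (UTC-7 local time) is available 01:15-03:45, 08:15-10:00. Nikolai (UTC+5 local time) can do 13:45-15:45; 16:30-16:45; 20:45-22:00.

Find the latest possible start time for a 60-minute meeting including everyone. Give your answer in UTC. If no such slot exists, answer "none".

Freya in UTC: 08:15-10:45, 15:15-17:00 (add 7h to convert from UTC-7).
Nikolai in UTC: 08:45-10:45, 11:30-11:45, 15:45-17:00 (subtract 5h to convert from UTC+5).
Freya ∩ Nikolai: 08:45-10:45, 15:45-17:00.
The last common window of at least 60 minutes is 15:45-17:00; a 60-minute meeting can start as late as 16:00 and still end by 17:00.

16:00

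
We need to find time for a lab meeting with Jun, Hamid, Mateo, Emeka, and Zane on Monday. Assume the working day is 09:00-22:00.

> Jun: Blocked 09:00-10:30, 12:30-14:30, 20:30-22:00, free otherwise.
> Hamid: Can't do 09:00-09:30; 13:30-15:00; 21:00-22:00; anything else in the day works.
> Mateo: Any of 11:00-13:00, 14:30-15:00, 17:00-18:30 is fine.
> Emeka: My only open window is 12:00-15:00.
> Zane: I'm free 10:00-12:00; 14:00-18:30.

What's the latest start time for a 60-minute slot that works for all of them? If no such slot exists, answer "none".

Jun free: 10:30-12:30, 14:30-20:30 (invert busy blocks within the working day).
Hamid free: 09:30-13:30, 15:00-21:00 (invert busy blocks within the working day).
Mateo free: 11:00-13:00, 14:30-15:00, 17:00-18:30.
Emeka free: 12:00-15:00.
Zane free: 10:00-12:00, 14:00-18:30.
Jun ∩ Hamid: 10:30-12:30, 15:00-20:30.
Jun ∩ Hamid ∩ Mateo: 11:00-12:30, 17:00-18:30.
Jun ∩ Hamid ∩ Mateo ∩ Emeka: 12:00-12:30.
Jun ∩ Hamid ∩ Mateo ∩ Emeka ∩ Zane: ∅.
There is no time when everyone is free.
No common window is at least 60 minutes long.

none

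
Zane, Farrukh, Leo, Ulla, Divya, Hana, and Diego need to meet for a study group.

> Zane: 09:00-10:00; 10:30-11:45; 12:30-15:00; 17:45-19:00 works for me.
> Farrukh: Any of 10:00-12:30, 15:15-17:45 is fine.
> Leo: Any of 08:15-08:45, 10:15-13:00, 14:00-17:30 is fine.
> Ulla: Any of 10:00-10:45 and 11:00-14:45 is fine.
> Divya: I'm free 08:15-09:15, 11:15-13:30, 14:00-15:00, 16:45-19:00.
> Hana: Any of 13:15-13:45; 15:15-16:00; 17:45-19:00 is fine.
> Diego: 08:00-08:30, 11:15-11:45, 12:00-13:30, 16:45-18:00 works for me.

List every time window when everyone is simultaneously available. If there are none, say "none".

none

Zane ∩ Farrukh: 10:30-11:45.
Zane ∩ Farrukh ∩ Leo: 10:30-11:45.
Zane ∩ Farrukh ∩ Leo ∩ Ulla: 10:30-10:45, 11:00-11:45.
Zane ∩ Farrukh ∩ Leo ∩ Ulla ∩ Divya: 11:15-11:45.
Zane ∩ Farrukh ∩ Leo ∩ Ulla ∩ Divya ∩ Hana: ∅.
Zane ∩ Farrukh ∩ Leo ∩ Ulla ∩ Divya ∩ Hana ∩ Diego: ∅.
There is no time when everyone is free.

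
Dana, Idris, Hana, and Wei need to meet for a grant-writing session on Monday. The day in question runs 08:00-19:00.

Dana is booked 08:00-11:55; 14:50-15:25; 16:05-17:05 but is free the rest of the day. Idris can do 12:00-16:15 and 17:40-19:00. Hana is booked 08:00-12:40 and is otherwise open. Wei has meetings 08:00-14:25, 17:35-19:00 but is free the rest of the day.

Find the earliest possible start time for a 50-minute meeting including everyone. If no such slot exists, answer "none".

Dana free: 11:55-14:50, 15:25-16:05, 17:05-19:00 (invert busy blocks within the working day).
Idris free: 12:00-16:15, 17:40-19:00.
Hana free: 12:40-19:00 (invert busy blocks within the working day).
Wei free: 14:25-17:35 (invert busy blocks within the working day).
Dana ∩ Idris: 12:00-14:50, 15:25-16:05, 17:40-19:00.
Dana ∩ Idris ∩ Hana: 12:40-14:50, 15:25-16:05, 17:40-19:00.
Dana ∩ Idris ∩ Hana ∩ Wei: 14:25-14:50, 15:25-16:05.
No common window is at least 50 minutes long.

none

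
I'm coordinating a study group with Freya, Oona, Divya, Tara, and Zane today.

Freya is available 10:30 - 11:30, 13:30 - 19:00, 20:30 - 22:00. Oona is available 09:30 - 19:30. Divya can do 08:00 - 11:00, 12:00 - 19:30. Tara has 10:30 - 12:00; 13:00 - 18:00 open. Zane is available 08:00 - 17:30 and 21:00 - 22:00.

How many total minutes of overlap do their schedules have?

270

Freya ∩ Oona: 10:30-11:30, 13:30-19:00.
Freya ∩ Oona ∩ Divya: 10:30-11:00, 13:30-19:00.
Freya ∩ Oona ∩ Divya ∩ Tara: 10:30-11:00, 13:30-18:00.
Freya ∩ Oona ∩ Divya ∩ Tara ∩ Zane: 10:30-11:00, 13:30-17:30.
Summing the common windows: 30 + 240 = 270 minutes.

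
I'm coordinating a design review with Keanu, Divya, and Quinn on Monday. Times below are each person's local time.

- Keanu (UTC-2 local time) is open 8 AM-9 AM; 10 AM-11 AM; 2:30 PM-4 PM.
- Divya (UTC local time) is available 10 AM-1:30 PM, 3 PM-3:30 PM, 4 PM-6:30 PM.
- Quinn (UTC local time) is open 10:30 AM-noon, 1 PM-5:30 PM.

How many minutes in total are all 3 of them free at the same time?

90

Keanu in UTC: 10:00-11:00, 12:00-13:00, 16:30-18:00 (add 2h to convert from UTC-2).
Divya in UTC: 10:00-13:30, 15:00-15:30, 16:00-18:30.
Quinn in UTC: 10:30-12:00, 13:00-17:30.
Keanu ∩ Divya: 10:00-11:00, 12:00-13:00, 16:30-18:00.
Keanu ∩ Divya ∩ Quinn: 10:30-11:00, 16:30-17:30.
Summing the common windows: 30 + 60 = 90 minutes.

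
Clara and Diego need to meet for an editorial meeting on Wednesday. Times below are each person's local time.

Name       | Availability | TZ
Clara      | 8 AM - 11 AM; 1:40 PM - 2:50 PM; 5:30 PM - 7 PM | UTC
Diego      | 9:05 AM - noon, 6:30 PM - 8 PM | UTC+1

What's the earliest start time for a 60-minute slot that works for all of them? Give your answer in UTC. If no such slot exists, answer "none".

Clara in UTC: 08:00-11:00, 13:40-14:50, 17:30-19:00.
Diego in UTC: 08:05-11:00, 17:30-19:00 (subtract 1h to convert from UTC+1).
Clara ∩ Diego: 08:05-11:00, 17:30-19:00.
Those are the intersection windows.
The first common window of at least 60 minutes is 08:05-11:00, so the earliest start is 08:05.

08:05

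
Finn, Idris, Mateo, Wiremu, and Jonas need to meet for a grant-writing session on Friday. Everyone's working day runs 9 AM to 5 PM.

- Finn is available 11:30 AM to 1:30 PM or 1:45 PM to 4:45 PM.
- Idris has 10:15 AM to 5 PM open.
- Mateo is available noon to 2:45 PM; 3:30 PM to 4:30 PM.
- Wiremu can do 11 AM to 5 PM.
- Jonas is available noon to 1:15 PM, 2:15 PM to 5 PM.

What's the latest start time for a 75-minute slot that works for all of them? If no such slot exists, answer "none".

Finn ∩ Idris: 11:30-13:30, 13:45-16:45.
Finn ∩ Idris ∩ Mateo: 12:00-13:30, 13:45-14:45, 15:30-16:30.
Finn ∩ Idris ∩ Mateo ∩ Wiremu: 12:00-13:30, 13:45-14:45, 15:30-16:30.
Finn ∩ Idris ∩ Mateo ∩ Wiremu ∩ Jonas: 12:00-13:15, 14:15-14:45, 15:30-16:30.
So the common availability across everyone is 12:00-13:15, 14:15-14:45, 15:30-16:30.
The last common window of at least 75 minutes is 12:00-13:15; a 75-minute meeting can start as late as 12:00 and still end by 13:15.

12:00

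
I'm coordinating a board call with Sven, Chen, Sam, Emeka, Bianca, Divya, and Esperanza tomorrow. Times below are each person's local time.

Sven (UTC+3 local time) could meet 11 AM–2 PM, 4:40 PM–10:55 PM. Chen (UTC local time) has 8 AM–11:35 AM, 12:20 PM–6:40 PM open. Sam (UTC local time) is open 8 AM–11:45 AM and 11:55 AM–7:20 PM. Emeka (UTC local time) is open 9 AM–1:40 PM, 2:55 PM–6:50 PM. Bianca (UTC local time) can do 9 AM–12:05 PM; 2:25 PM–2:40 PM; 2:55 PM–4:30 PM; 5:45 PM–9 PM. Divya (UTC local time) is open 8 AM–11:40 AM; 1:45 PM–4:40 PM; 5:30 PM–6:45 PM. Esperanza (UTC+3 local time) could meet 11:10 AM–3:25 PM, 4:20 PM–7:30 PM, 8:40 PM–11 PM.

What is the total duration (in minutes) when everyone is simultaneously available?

270

Sven in UTC: 08:00-11:00, 13:40-19:55 (subtract 3h to convert from UTC+3).
Chen in UTC: 08:00-11:35, 12:20-18:40.
Sam in UTC: 08:00-11:45, 11:55-19:20.
Emeka in UTC: 09:00-13:40, 14:55-18:50.
Bianca in UTC: 09:00-12:05, 14:25-14:40, 14:55-16:30, 17:45-21:00.
Divya in UTC: 08:00-11:40, 13:45-16:40, 17:30-18:45.
Esperanza in UTC: 08:10-12:25, 13:20-16:30, 17:40-20:00 (subtract 3h to convert from UTC+3).
Sven ∩ Chen: 08:00-11:00, 13:40-18:40.
Sven ∩ Chen ∩ Sam: 08:00-11:00, 13:40-18:40.
Sven ∩ Chen ∩ Sam ∩ Emeka: 09:00-11:00, 14:55-18:40.
Sven ∩ Chen ∩ Sam ∩ Emeka ∩ Bianca: 09:00-11:00, 14:55-16:30, 17:45-18:40.
Sven ∩ Chen ∩ Sam ∩ Emeka ∩ Bianca ∩ Divya: 09:00-11:00, 14:55-16:30, 17:45-18:40.
Sven ∩ Chen ∩ Sam ∩ Emeka ∩ Bianca ∩ Divya ∩ Esperanza: 09:00-11:00, 14:55-16:30, 17:45-18:40.
Those are the intersection windows.
Summing the common windows: 120 + 95 + 55 = 270 minutes.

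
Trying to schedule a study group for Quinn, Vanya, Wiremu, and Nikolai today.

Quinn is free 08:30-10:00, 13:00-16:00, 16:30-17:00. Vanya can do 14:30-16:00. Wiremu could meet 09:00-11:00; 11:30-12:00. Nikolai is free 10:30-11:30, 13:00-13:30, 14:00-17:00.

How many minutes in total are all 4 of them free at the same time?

0

Quinn ∩ Vanya: 14:30-16:00.
Quinn ∩ Vanya ∩ Wiremu: ∅.
Quinn ∩ Vanya ∩ Wiremu ∩ Nikolai: ∅.
There is no time when everyone is free.
There is no common window, so the total is 0 minutes.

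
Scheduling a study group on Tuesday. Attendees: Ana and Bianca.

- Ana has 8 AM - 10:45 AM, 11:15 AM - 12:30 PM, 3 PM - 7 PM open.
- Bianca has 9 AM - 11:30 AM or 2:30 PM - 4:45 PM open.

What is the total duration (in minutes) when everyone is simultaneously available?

225

Ana ∩ Bianca: 09:00-10:45, 11:15-11:30, 15:00-16:45.
So the common availability across everyone is 09:00-10:45, 11:15-11:30, 15:00-16:45.
Summing the common windows: 105 + 15 + 105 = 225 minutes.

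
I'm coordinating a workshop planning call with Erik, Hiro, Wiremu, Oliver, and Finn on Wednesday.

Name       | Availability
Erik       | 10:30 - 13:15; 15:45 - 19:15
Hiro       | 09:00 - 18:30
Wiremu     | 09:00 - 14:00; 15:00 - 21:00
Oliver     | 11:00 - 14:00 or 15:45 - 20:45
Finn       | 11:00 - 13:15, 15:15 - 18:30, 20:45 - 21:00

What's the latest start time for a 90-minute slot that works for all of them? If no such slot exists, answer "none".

Erik ∩ Hiro: 10:30-13:15, 15:45-18:30.
Erik ∩ Hiro ∩ Wiremu: 10:30-13:15, 15:45-18:30.
Erik ∩ Hiro ∩ Wiremu ∩ Oliver: 11:00-13:15, 15:45-18:30.
Erik ∩ Hiro ∩ Wiremu ∩ Oliver ∩ Finn: 11:00-13:15, 15:45-18:30.
The last common window of at least 90 minutes is 15:45-18:30; a 90-minute meeting can start as late as 17:00 and still end by 18:30.

17:00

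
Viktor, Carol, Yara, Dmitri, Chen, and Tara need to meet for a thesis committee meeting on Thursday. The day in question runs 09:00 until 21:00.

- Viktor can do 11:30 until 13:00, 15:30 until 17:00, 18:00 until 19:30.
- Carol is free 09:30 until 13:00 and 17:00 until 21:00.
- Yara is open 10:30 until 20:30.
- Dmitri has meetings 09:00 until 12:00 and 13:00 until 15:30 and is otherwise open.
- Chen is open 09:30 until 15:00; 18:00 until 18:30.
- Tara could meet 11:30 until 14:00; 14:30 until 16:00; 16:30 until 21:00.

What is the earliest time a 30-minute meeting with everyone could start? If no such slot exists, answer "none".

12:00

Viktor free: 11:30-13:00, 15:30-17:00, 18:00-19:30.
Carol free: 09:30-13:00, 17:00-21:00.
Yara free: 10:30-20:30.
Dmitri free: 12:00-13:00, 15:30-21:00 (invert busy blocks within the working day).
Chen free: 09:30-15:00, 18:00-18:30.
Tara free: 11:30-14:00, 14:30-16:00, 16:30-21:00.
Viktor ∩ Carol: 11:30-13:00, 18:00-19:30.
Viktor ∩ Carol ∩ Yara: 11:30-13:00, 18:00-19:30.
Viktor ∩ Carol ∩ Yara ∩ Dmitri: 12:00-13:00, 18:00-19:30.
Viktor ∩ Carol ∩ Yara ∩ Dmitri ∩ Chen: 12:00-13:00, 18:00-18:30.
Viktor ∩ Carol ∩ Yara ∩ Dmitri ∩ Chen ∩ Tara: 12:00-13:00, 18:00-18:30.
The first common window of at least 30 minutes is 12:00-13:00, so the earliest start is 12:00.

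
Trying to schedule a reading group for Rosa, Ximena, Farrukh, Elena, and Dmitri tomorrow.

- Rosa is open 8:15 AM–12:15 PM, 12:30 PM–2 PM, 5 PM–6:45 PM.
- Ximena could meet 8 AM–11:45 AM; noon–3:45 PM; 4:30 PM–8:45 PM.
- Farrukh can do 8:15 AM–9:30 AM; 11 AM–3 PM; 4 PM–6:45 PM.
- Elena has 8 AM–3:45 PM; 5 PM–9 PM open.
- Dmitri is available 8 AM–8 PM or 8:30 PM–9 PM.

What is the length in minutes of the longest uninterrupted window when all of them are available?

105

Rosa ∩ Ximena: 08:15-11:45, 12:00-12:15, 12:30-14:00, 17:00-18:45.
Rosa ∩ Ximena ∩ Farrukh: 08:15-09:30, 11:00-11:45, 12:00-12:15, 12:30-14:00, 17:00-18:45.
Rosa ∩ Ximena ∩ Farrukh ∩ Elena: 08:15-09:30, 11:00-11:45, 12:00-12:15, 12:30-14:00, 17:00-18:45.
Rosa ∩ Ximena ∩ Farrukh ∩ Elena ∩ Dmitri: 08:15-09:30, 11:00-11:45, 12:00-12:15, 12:30-14:00, 17:00-18:45.
The longest is 17:00-18:45 at 105 minutes.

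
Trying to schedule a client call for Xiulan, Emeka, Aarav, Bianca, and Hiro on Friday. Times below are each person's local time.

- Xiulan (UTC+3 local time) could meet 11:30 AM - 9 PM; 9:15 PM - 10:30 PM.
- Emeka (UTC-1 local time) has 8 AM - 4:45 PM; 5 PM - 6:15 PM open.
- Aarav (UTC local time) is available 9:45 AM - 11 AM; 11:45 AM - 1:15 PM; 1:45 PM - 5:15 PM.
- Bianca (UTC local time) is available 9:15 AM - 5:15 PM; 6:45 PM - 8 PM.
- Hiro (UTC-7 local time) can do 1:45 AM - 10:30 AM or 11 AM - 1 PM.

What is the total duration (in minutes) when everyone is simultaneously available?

Xiulan in UTC: 08:30-18:00, 18:15-19:30 (subtract 3h to convert from UTC+3).
Emeka in UTC: 09:00-17:45, 18:00-19:15 (add 1h to convert from UTC-1).
Aarav in UTC: 09:45-11:00, 11:45-13:15, 13:45-17:15.
Bianca in UTC: 09:15-17:15, 18:45-20:00.
Hiro in UTC: 08:45-17:30, 18:00-20:00 (add 7h to convert from UTC-7).
Xiulan ∩ Emeka: 09:00-17:45, 18:15-19:15.
Xiulan ∩ Emeka ∩ Aarav: 09:45-11:00, 11:45-13:15, 13:45-17:15.
Xiulan ∩ Emeka ∩ Aarav ∩ Bianca: 09:45-11:00, 11:45-13:15, 13:45-17:15.
Xiulan ∩ Emeka ∩ Aarav ∩ Bianca ∩ Hiro: 09:45-11:00, 11:45-13:15, 13:45-17:15.
Summing the common windows: 75 + 90 + 210 = 375 minutes.

375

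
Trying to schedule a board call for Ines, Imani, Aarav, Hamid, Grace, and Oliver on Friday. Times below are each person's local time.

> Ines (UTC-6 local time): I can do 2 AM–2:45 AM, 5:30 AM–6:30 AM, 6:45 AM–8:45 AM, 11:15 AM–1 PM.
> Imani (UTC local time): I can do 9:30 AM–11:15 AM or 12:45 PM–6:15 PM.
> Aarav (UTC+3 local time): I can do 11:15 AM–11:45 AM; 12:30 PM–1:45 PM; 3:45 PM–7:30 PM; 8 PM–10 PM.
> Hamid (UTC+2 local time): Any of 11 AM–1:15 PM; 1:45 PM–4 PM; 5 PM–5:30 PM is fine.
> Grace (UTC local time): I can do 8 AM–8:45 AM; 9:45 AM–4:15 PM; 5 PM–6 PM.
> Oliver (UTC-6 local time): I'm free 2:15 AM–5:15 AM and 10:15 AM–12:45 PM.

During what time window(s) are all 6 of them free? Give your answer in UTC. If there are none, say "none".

none

Ines in UTC: 08:00-08:45, 11:30-12:30, 12:45-14:45, 17:15-19:00 (add 6h to convert from UTC-6).
Imani in UTC: 09:30-11:15, 12:45-18:15.
Aarav in UTC: 08:15-08:45, 09:30-10:45, 12:45-16:30, 17:00-19:00 (subtract 3h to convert from UTC+3).
Hamid in UTC: 09:00-11:15, 11:45-14:00, 15:00-15:30 (subtract 2h to convert from UTC+2).
Grace in UTC: 08:00-08:45, 09:45-16:15, 17:00-18:00.
Oliver in UTC: 08:15-11:15, 16:15-18:45 (add 6h to convert from UTC-6).
Ines ∩ Imani: 12:45-14:45, 17:15-18:15.
Ines ∩ Imani ∩ Aarav: 12:45-14:45, 17:15-18:15.
Ines ∩ Imani ∩ Aarav ∩ Hamid: 12:45-14:00.
Ines ∩ Imani ∩ Aarav ∩ Hamid ∩ Grace: 12:45-14:00.
Ines ∩ Imani ∩ Aarav ∩ Hamid ∩ Grace ∩ Oliver: ∅.
There is no time when everyone is free.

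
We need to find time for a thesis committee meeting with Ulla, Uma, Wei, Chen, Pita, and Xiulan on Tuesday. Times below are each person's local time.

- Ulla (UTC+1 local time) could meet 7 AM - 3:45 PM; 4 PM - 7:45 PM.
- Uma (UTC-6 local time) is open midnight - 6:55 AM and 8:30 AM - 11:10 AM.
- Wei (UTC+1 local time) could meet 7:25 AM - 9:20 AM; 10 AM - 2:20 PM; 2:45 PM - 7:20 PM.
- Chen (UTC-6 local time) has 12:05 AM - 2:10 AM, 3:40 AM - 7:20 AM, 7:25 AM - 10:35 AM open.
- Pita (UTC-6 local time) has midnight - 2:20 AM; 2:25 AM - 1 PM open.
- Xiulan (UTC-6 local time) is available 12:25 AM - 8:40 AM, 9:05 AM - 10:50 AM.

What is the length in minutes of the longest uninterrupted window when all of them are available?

195

Ulla in UTC: 06:00-14:45, 15:00-18:45 (subtract 1h to convert from UTC+1).
Uma in UTC: 06:00-12:55, 14:30-17:10 (add 6h to convert from UTC-6).
Wei in UTC: 06:25-08:20, 09:00-13:20, 13:45-18:20 (subtract 1h to convert from UTC+1).
Chen in UTC: 06:05-08:10, 09:40-13:20, 13:25-16:35 (add 6h to convert from UTC-6).
Pita in UTC: 06:00-08:20, 08:25-19:00 (add 6h to convert from UTC-6).
Xiulan in UTC: 06:25-14:40, 15:05-16:50 (add 6h to convert from UTC-6).
Ulla ∩ Uma: 06:00-12:55, 14:30-14:45, 15:00-17:10.
Ulla ∩ Uma ∩ Wei: 06:25-08:20, 09:00-12:55, 14:30-14:45, 15:00-17:10.
Ulla ∩ Uma ∩ Wei ∩ Chen: 06:25-08:10, 09:40-12:55, 14:30-14:45, 15:00-16:35.
Ulla ∩ Uma ∩ Wei ∩ Chen ∩ Pita: 06:25-08:10, 09:40-12:55, 14:30-14:45, 15:00-16:35.
Ulla ∩ Uma ∩ Wei ∩ Chen ∩ Pita ∩ Xiulan: 06:25-08:10, 09:40-12:55, 14:30-14:40, 15:05-16:35.
The longest is 09:40-12:55 at 195 minutes.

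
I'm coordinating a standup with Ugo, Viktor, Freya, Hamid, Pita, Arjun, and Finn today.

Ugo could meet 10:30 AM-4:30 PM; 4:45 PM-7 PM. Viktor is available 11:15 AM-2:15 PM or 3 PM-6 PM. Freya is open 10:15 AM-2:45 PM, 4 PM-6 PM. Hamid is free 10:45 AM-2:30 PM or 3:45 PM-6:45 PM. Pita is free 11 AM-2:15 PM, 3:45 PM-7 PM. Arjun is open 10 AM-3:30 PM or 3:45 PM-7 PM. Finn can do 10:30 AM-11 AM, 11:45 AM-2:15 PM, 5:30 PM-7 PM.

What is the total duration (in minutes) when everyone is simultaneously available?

180

Ugo ∩ Viktor: 11:15-14:15, 15:00-16:30, 16:45-18:00.
Ugo ∩ Viktor ∩ Freya: 11:15-14:15, 16:00-16:30, 16:45-18:00.
Ugo ∩ Viktor ∩ Freya ∩ Hamid: 11:15-14:15, 16:00-16:30, 16:45-18:00.
Ugo ∩ Viktor ∩ Freya ∩ Hamid ∩ Pita: 11:15-14:15, 16:00-16:30, 16:45-18:00.
Ugo ∩ Viktor ∩ Freya ∩ Hamid ∩ Pita ∩ Arjun: 11:15-14:15, 16:00-16:30, 16:45-18:00.
Ugo ∩ Viktor ∩ Freya ∩ Hamid ∩ Pita ∩ Arjun ∩ Finn: 11:45-14:15, 17:30-18:00.
Summing the common windows: 150 + 30 = 180 minutes.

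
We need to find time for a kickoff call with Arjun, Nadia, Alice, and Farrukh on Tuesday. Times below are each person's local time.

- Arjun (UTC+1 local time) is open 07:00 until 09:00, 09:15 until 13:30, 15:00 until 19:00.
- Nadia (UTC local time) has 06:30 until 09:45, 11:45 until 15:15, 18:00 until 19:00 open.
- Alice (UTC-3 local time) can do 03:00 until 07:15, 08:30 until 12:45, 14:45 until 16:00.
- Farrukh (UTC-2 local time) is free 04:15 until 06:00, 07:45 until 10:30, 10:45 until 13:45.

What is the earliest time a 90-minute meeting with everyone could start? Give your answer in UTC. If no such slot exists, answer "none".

Arjun in UTC: 06:00-08:00, 08:15-12:30, 14:00-18:00 (subtract 1h to convert from UTC+1).
Nadia in UTC: 06:30-09:45, 11:45-15:15, 18:00-19:00.
Alice in UTC: 06:00-10:15, 11:30-15:45, 17:45-19:00 (add 3h to convert from UTC-3).
Farrukh in UTC: 06:15-08:00, 09:45-12:30, 12:45-15:45 (add 2h to convert from UTC-2).
Arjun ∩ Nadia: 06:30-08:00, 08:15-09:45, 11:45-12:30, 14:00-15:15.
Arjun ∩ Nadia ∩ Alice: 06:30-08:00, 08:15-09:45, 11:45-12:30, 14:00-15:15.
Arjun ∩ Nadia ∩ Alice ∩ Farrukh: 06:30-08:00, 11:45-12:30, 14:00-15:15.
The first common window of at least 90 minutes is 06:30-08:00, so the earliest start is 06:30.

06:30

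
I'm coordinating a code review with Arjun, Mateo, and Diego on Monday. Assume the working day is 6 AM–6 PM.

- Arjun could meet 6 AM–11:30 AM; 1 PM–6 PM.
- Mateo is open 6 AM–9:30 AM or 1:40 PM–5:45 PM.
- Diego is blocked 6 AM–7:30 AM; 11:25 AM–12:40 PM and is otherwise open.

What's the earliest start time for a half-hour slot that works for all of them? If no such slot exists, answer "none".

Arjun free: 06:00-11:30, 13:00-18:00.
Mateo free: 06:00-09:30, 13:40-17:45.
Diego free: 07:30-11:25, 12:40-18:00 (invert busy blocks within the working day).
Arjun ∩ Mateo: 06:00-09:30, 13:40-17:45.
Arjun ∩ Mateo ∩ Diego: 07:30-09:30, 13:40-17:45.
Those are the intersection windows.
The first common window of at least 30 minutes is 07:30-09:30, so the earliest start is 07:30.

07:30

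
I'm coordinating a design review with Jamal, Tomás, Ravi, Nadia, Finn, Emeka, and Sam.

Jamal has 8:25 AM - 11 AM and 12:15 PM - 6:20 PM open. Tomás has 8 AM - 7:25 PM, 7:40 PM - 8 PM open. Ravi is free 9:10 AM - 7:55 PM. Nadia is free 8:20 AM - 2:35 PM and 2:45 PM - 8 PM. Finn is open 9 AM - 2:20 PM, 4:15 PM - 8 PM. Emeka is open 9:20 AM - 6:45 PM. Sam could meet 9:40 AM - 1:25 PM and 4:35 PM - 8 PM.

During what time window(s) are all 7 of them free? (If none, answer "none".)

Jamal ∩ Tomás: 08:25-11:00, 12:15-18:20.
Jamal ∩ Tomás ∩ Ravi: 09:10-11:00, 12:15-18:20.
Jamal ∩ Tomás ∩ Ravi ∩ Nadia: 09:10-11:00, 12:15-14:35, 14:45-18:20.
Jamal ∩ Tomás ∩ Ravi ∩ Nadia ∩ Finn: 09:10-11:00, 12:15-14:20, 16:15-18:20.
Jamal ∩ Tomás ∩ Ravi ∩ Nadia ∩ Finn ∩ Emeka: 09:20-11:00, 12:15-14:20, 16:15-18:20.
Jamal ∩ Tomás ∩ Ravi ∩ Nadia ∩ Finn ∩ Emeka ∩ Sam: 09:40-11:00, 12:15-13:25, 16:35-18:20.

09:40-11:00, 12:15-13:25, 16:35-18:20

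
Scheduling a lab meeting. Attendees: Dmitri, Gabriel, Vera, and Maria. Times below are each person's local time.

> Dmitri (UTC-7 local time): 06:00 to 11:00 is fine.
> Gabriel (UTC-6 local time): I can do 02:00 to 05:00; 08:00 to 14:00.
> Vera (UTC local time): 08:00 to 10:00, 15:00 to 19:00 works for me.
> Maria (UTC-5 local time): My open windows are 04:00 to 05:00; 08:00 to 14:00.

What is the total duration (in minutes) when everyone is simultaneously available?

Dmitri in UTC: 13:00-18:00 (add 7h to convert from UTC-7).
Gabriel in UTC: 08:00-11:00, 14:00-20:00 (add 6h to convert from UTC-6).
Vera in UTC: 08:00-10:00, 15:00-19:00.
Maria in UTC: 09:00-10:00, 13:00-19:00 (add 5h to convert from UTC-5).
Dmitri ∩ Gabriel: 14:00-18:00.
Dmitri ∩ Gabriel ∩ Vera: 15:00-18:00.
Dmitri ∩ Gabriel ∩ Vera ∩ Maria: 15:00-18:00.
Those are the intersection windows.
That's a single block of 180 minutes.

180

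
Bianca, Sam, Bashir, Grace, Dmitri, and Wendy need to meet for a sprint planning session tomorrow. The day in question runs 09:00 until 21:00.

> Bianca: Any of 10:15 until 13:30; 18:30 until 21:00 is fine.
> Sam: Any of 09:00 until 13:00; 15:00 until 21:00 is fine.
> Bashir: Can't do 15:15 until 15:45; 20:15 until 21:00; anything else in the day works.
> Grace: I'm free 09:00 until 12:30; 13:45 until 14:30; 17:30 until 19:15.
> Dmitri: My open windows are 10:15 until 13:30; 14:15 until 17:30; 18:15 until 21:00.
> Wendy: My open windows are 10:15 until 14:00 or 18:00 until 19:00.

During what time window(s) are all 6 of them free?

Bianca free: 10:15-13:30, 18:30-21:00.
Sam free: 09:00-13:00, 15:00-21:00.
Bashir free: 09:00-15:15, 15:45-20:15 (invert busy blocks within the working day).
Grace free: 09:00-12:30, 13:45-14:30, 17:30-19:15.
Dmitri free: 10:15-13:30, 14:15-17:30, 18:15-21:00.
Wendy free: 10:15-14:00, 18:00-19:00.
Bianca ∩ Sam: 10:15-13:00, 18:30-21:00.
Bianca ∩ Sam ∩ Bashir: 10:15-13:00, 18:30-20:15.
Bianca ∩ Sam ∩ Bashir ∩ Grace: 10:15-12:30, 18:30-19:15.
Bianca ∩ Sam ∩ Bashir ∩ Grace ∩ Dmitri: 10:15-12:30, 18:30-19:15.
Bianca ∩ Sam ∩ Bashir ∩ Grace ∩ Dmitri ∩ Wendy: 10:15-12:30, 18:30-19:00.

10:15-12:30, 18:30-19:00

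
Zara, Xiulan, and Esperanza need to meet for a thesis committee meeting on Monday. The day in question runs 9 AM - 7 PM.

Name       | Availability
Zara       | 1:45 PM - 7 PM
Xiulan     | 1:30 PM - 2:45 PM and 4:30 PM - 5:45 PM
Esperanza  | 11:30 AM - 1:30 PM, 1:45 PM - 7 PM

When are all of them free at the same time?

13:45-14:45, 16:30-17:45

Zara ∩ Xiulan: 13:45-14:45, 16:30-17:45.
Zara ∩ Xiulan ∩ Esperanza: 13:45-14:45, 16:30-17:45.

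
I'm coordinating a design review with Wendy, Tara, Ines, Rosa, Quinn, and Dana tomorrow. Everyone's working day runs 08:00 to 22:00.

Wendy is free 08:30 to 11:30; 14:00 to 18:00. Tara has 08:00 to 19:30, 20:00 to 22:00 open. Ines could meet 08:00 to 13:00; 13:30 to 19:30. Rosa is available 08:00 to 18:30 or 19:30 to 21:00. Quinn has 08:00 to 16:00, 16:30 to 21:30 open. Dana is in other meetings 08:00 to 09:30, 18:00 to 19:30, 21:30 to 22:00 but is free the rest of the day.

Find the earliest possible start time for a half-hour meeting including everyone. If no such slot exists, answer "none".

Wendy free: 08:30-11:30, 14:00-18:00.
Tara free: 08:00-19:30, 20:00-22:00.
Ines free: 08:00-13:00, 13:30-19:30.
Rosa free: 08:00-18:30, 19:30-21:00.
Quinn free: 08:00-16:00, 16:30-21:30.
Dana free: 09:30-18:00, 19:30-21:30 (invert busy blocks within the working day).
Wendy ∩ Tara: 08:30-11:30, 14:00-18:00.
Wendy ∩ Tara ∩ Ines: 08:30-11:30, 14:00-18:00.
Wendy ∩ Tara ∩ Ines ∩ Rosa: 08:30-11:30, 14:00-18:00.
Wendy ∩ Tara ∩ Ines ∩ Rosa ∩ Quinn: 08:30-11:30, 14:00-16:00, 16:30-18:00.
Wendy ∩ Tara ∩ Ines ∩ Rosa ∩ Quinn ∩ Dana: 09:30-11:30, 14:00-16:00, 16:30-18:00.
The first common window of at least 30 minutes is 09:30-11:30, so the earliest start is 09:30.

09:30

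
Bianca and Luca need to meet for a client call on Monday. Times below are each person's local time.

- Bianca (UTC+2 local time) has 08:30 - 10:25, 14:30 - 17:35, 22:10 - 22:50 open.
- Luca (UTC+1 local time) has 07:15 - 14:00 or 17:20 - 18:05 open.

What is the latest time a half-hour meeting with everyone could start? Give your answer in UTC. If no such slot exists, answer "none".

12:30

Bianca in UTC: 06:30-08:25, 12:30-15:35, 20:10-20:50 (subtract 2h to convert from UTC+2).
Luca in UTC: 06:15-13:00, 16:20-17:05 (subtract 1h to convert from UTC+1).
Bianca ∩ Luca: 06:30-08:25, 12:30-13:00.
The last common window of at least 30 minutes is 12:30-13:00; a 30-minute meeting can start as late as 12:30 and still end by 13:00.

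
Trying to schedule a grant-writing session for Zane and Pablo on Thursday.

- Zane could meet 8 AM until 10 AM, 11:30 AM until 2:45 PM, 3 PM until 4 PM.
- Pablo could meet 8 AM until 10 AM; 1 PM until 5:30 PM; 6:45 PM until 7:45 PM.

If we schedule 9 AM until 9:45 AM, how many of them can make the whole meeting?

Zane and Pablo can make the full 09:00-09:45 slot — that's 2.

2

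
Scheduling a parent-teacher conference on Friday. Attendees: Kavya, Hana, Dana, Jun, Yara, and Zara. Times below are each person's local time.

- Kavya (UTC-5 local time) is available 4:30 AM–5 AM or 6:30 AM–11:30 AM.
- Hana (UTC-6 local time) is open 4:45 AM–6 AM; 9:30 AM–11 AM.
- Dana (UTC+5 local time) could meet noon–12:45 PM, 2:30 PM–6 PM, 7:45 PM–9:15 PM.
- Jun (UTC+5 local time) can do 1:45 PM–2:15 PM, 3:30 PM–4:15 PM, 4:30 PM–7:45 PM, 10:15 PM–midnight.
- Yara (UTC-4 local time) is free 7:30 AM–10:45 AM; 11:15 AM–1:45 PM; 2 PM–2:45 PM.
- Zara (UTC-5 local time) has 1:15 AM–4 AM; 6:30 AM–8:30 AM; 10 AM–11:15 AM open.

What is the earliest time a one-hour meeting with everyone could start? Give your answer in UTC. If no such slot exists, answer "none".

none

Kavya in UTC: 09:30-10:00, 11:30-16:30 (add 5h to convert from UTC-5).
Hana in UTC: 10:45-12:00, 15:30-17:00 (add 6h to convert from UTC-6).
Dana in UTC: 07:00-07:45, 09:30-13:00, 14:45-16:15 (subtract 5h to convert from UTC+5).
Jun in UTC: 08:45-09:15, 10:30-11:15, 11:30-14:45, 17:15-19:00 (subtract 5h to convert from UTC+5).
Yara in UTC: 11:30-14:45, 15:15-17:45, 18:00-18:45 (add 4h to convert from UTC-4).
Zara in UTC: 06:15-09:00, 11:30-13:30, 15:00-16:15 (add 5h to convert from UTC-5).
Kavya ∩ Hana: 11:30-12:00, 15:30-16:30.
Kavya ∩ Hana ∩ Dana: 11:30-12:00, 15:30-16:15.
Kavya ∩ Hana ∩ Dana ∩ Jun: 11:30-12:00.
Kavya ∩ Hana ∩ Dana ∩ Jun ∩ Yara: 11:30-12:00.
Kavya ∩ Hana ∩ Dana ∩ Jun ∩ Yara ∩ Zara: 11:30-12:00.
No common window is at least 60 minutes long.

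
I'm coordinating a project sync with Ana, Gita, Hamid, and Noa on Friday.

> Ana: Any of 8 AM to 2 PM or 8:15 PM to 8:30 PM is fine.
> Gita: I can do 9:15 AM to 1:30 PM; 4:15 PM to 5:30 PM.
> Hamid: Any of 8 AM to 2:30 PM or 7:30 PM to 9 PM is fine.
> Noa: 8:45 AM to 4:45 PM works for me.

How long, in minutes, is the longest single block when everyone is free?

Ana ∩ Gita: 09:15-13:30.
Ana ∩ Gita ∩ Hamid: 09:15-13:30.
Ana ∩ Gita ∩ Hamid ∩ Noa: 09:15-13:30.
The longest is 09:15-13:30 at 255 minutes.

255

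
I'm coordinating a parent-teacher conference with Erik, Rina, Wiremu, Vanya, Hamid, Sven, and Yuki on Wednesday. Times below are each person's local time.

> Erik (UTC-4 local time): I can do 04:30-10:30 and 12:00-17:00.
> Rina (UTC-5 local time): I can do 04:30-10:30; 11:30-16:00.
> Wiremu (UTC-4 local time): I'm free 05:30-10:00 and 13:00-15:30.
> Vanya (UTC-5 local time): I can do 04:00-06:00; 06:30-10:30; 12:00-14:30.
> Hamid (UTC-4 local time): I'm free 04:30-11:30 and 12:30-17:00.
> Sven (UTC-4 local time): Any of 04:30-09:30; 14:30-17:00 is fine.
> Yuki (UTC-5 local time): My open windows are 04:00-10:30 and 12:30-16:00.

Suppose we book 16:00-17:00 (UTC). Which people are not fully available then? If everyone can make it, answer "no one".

Erik in UTC: 08:30-14:30, 16:00-21:00 (add 4h to convert from UTC-4).
Rina in UTC: 09:30-15:30, 16:30-21:00 (add 5h to convert from UTC-5).
Wiremu in UTC: 09:30-14:00, 17:00-19:30 (add 4h to convert from UTC-4).
Vanya in UTC: 09:00-11:00, 11:30-15:30, 17:00-19:30 (add 5h to convert from UTC-5).
Hamid in UTC: 08:30-15:30, 16:30-21:00 (add 4h to convert from UTC-4).
Sven in UTC: 08:30-13:30, 18:30-21:00 (add 4h to convert from UTC-4).
Yuki in UTC: 09:00-15:30, 17:30-21:00 (add 5h to convert from UTC-5).
Erik: free for 16:00-17:00. Rina: not fully free for 16:00-17:00. Wiremu: not fully free for 16:00-17:00. Vanya: not fully free for 16:00-17:00. Hamid: not fully free for 16:00-17:00. Sven: not fully free for 16:00-17:00. Yuki: not fully free for 16:00-17:00.

Hamid, Rina, Sven, Vanya, Wiremu, Yuki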